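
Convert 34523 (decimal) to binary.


Divide by 2 repeatedly:
34523 ÷ 2 = 17261 remainder 1
17261 ÷ 2 = 8630 remainder 1
8630 ÷ 2 = 4315 remainder 0
4315 ÷ 2 = 2157 remainder 1
2157 ÷ 2 = 1078 remainder 1
1078 ÷ 2 = 539 remainder 0
539 ÷ 2 = 269 remainder 1
269 ÷ 2 = 134 remainder 1
134 ÷ 2 = 67 remainder 0
67 ÷ 2 = 33 remainder 1
33 ÷ 2 = 16 remainder 1
16 ÷ 2 = 8 remainder 0
8 ÷ 2 = 4 remainder 0
4 ÷ 2 = 2 remainder 0
2 ÷ 2 = 1 remainder 0
1 ÷ 2 = 0 remainder 1
Reading remainders bottom-up:
= 1000011011011011


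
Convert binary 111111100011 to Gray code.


Binary: 111111100011
Gray code: G = B XOR (B >> 1)
B >> 1 = 011111110001
111111100011 XOR 011111110001:
  1 XOR 0 = 1
  1 XOR 1 = 0
  1 XOR 1 = 0
  1 XOR 1 = 0
  1 XOR 1 = 0
  1 XOR 1 = 0
  1 XOR 1 = 0
  0 XOR 1 = 1
  0 XOR 0 = 0
  0 XOR 0 = 0
  1 XOR 0 = 1
  1 XOR 1 = 0
= 100000010010


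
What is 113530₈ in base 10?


Positional values:
Position 0: 0 × 8^0 = 0
Position 1: 3 × 8^1 = 24
Position 2: 5 × 8^2 = 320
Position 3: 3 × 8^3 = 1536
Position 4: 1 × 8^4 = 4096
Position 5: 1 × 8^5 = 32768
Sum = 0 + 24 + 320 + 1536 + 4096 + 32768
= 38744


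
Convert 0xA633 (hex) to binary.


Each hex digit → 4 binary bits:
  A = 1010
  6 = 0110
  3 = 0011
  3 = 0011
Concatenate: 1010 0110 0011 0011
= 1010011000110011


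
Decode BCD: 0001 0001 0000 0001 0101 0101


Each 4-bit group → digit:
  0001 → 1
  0001 → 1
  0000 → 0
  0001 → 1
  0101 → 5
  0101 → 5
= 110155


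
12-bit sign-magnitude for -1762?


Sign bit: 1 (negative)
Magnitude: 1762 = 11011100010
= 111011100010


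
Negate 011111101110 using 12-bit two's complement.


Original: 011111101110
Step 1 - Invert all bits: 100000010001
Step 2 - Add 1: 100000010001 + 1
= 100000010010 (represents -2030)


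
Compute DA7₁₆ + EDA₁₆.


Align and add column by column (LSB to MSB, each column mod 16 with carry):
  0DA7
+ 0EDA
  ----
  col 0: 7(7) + A(10) + 0 (carry in) = 17 → 1(1), carry out 1
  col 1: A(10) + D(13) + 1 (carry in) = 24 → 8(8), carry out 1
  col 2: D(13) + E(14) + 1 (carry in) = 28 → C(12), carry out 1
  col 3: 0(0) + 0(0) + 1 (carry in) = 1 → 1(1), carry out 0
Reading digits MSB→LSB: 1C81
Strip leading zeros: 1C81
= 0x1C81


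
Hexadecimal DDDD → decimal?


Positional values:
Position 0: D × 16^0 = 13 × 1 = 13
Position 1: D × 16^1 = 13 × 16 = 208
Position 2: D × 16^2 = 13 × 256 = 3328
Position 3: D × 16^3 = 13 × 4096 = 53248
Sum = 13 + 208 + 3328 + 53248
= 56797


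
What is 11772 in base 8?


Divide by 8 repeatedly:
11772 ÷ 8 = 1471 remainder 4
1471 ÷ 8 = 183 remainder 7
183 ÷ 8 = 22 remainder 7
22 ÷ 8 = 2 remainder 6
2 ÷ 8 = 0 remainder 2
Reading remainders bottom-up:
= 0o26774


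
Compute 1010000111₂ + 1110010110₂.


Align and add column by column (LSB to MSB, carry propagating):
  01010000111
+ 01110010110
  -----------
  col 0: 1 + 0 + 0 (carry in) = 1 → bit 1, carry out 0
  col 1: 1 + 1 + 0 (carry in) = 2 → bit 0, carry out 1
  col 2: 1 + 1 + 1 (carry in) = 3 → bit 1, carry out 1
  col 3: 0 + 0 + 1 (carry in) = 1 → bit 1, carry out 0
  col 4: 0 + 1 + 0 (carry in) = 1 → bit 1, carry out 0
  col 5: 0 + 0 + 0 (carry in) = 0 → bit 0, carry out 0
  col 6: 0 + 0 + 0 (carry in) = 0 → bit 0, carry out 0
  col 7: 1 + 1 + 0 (carry in) = 2 → bit 0, carry out 1
  col 8: 0 + 1 + 1 (carry in) = 2 → bit 0, carry out 1
  col 9: 1 + 1 + 1 (carry in) = 3 → bit 1, carry out 1
  col 10: 0 + 0 + 1 (carry in) = 1 → bit 1, carry out 0
Reading bits MSB→LSB: 11000011101
Strip leading zeros: 11000011101
= 11000011101


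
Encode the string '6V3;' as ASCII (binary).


String: '6V3;'  (4 characters)
Per-character ASCII lookup:
  '6': digits start at 48: '6' = 48 + 6 = 54 → 110110
  'V': uppercase starts at 65: 'V' = 65 + 21 = 86 → 1010110
  '3': digits start at 48: '3' = 48 + 3 = 51 → 110011
  ';': special character: ';' = 59 → 111011
= 110110 1010110 110011 111011


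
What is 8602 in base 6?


Divide by 6 repeatedly:
8602 ÷ 6 = 1433 remainder 4
1433 ÷ 6 = 238 remainder 5
238 ÷ 6 = 39 remainder 4
39 ÷ 6 = 6 remainder 3
6 ÷ 6 = 1 remainder 0
1 ÷ 6 = 0 remainder 1
Reading remainders bottom-up:
= 103454


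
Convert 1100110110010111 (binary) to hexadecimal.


Group into 4-bit nibbles: 1100110110010111
  1100 = C
  1101 = D
  1001 = 9
  0111 = 7
= 0xCD97


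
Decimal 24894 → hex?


Divide by 16 repeatedly:
24894 ÷ 16 = 1555 remainder 14 (E)
1555 ÷ 16 = 97 remainder 3 (3)
97 ÷ 16 = 6 remainder 1 (1)
6 ÷ 16 = 0 remainder 6 (6)
Reading remainders bottom-up:
= 0x613E


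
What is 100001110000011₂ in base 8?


Group into 3-bit groups: 100001110000011
  100 = 4
  001 = 1
  110 = 6
  000 = 0
  011 = 3
= 0o41603


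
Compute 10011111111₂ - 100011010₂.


Align and subtract column by column (LSB to MSB, borrowing when needed):
  10011111111
- 00100011010
  -----------
  col 0: (1 - 0 borrow-in) - 0 → 1 - 0 = 1, borrow out 0
  col 1: (1 - 0 borrow-in) - 1 → 1 - 1 = 0, borrow out 0
  col 2: (1 - 0 borrow-in) - 0 → 1 - 0 = 1, borrow out 0
  col 3: (1 - 0 borrow-in) - 1 → 1 - 1 = 0, borrow out 0
  col 4: (1 - 0 borrow-in) - 1 → 1 - 1 = 0, borrow out 0
  col 5: (1 - 0 borrow-in) - 0 → 1 - 0 = 1, borrow out 0
  col 6: (1 - 0 borrow-in) - 0 → 1 - 0 = 1, borrow out 0
  col 7: (1 - 0 borrow-in) - 0 → 1 - 0 = 1, borrow out 0
  col 8: (0 - 0 borrow-in) - 1 → borrow from next column: (0+2) - 1 = 1, borrow out 1
  col 9: (0 - 1 borrow-in) - 0 → borrow from next column: (-1+2) - 0 = 1, borrow out 1
  col 10: (1 - 1 borrow-in) - 0 → 0 - 0 = 0, borrow out 0
Reading bits MSB→LSB: 01111100101
Strip leading zeros: 1111100101
= 1111100101


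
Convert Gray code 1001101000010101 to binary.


Gray code: 1001101000010101
MSB stays the same: 1
Each subsequent bit = prev_binary XOR current_gray:
  B[1] = 1 XOR 0 = 1
  B[2] = 1 XOR 0 = 1
  B[3] = 1 XOR 1 = 0
  B[4] = 0 XOR 1 = 1
  B[5] = 1 XOR 0 = 1
  B[6] = 1 XOR 1 = 0
  B[7] = 0 XOR 0 = 0
  B[8] = 0 XOR 0 = 0
  B[9] = 0 XOR 0 = 0
  B[10] = 0 XOR 0 = 0
  B[11] = 0 XOR 1 = 1
  B[12] = 1 XOR 0 = 1
  B[13] = 1 XOR 1 = 0
  B[14] = 0 XOR 0 = 0
  B[15] = 0 XOR 1 = 1
= 1110110000011001 (60441 decimal)


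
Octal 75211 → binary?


Each octal digit → 3 binary bits:
  7 = 111
  5 = 101
  2 = 010
  1 = 001
  1 = 001
Concatenate: 111 101 010 001 001
= 111101010001001


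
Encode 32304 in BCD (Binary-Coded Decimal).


Each digit → 4-bit binary:
  3 → 0011
  2 → 0010
  3 → 0011
  0 → 0000
  4 → 0100
= 0011 0010 0011 0000 0100


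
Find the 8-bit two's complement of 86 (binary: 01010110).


Original: 01010110
Step 1 - Invert all bits: 10101001
Step 2 - Add 1: 10101001 + 1
= 10101010 (represents -86)


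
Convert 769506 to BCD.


Each digit → 4-bit binary:
  7 → 0111
  6 → 0110
  9 → 1001
  5 → 0101
  0 → 0000
  6 → 0110
= 0111 0110 1001 0101 0000 0110


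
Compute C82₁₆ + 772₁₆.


Align and add column by column (LSB to MSB, each column mod 16 with carry):
  0C82
+ 0772
  ----
  col 0: 2(2) + 2(2) + 0 (carry in) = 4 → 4(4), carry out 0
  col 1: 8(8) + 7(7) + 0 (carry in) = 15 → F(15), carry out 0
  col 2: C(12) + 7(7) + 0 (carry in) = 19 → 3(3), carry out 1
  col 3: 0(0) + 0(0) + 1 (carry in) = 1 → 1(1), carry out 0
Reading digits MSB→LSB: 13F4
Strip leading zeros: 13F4
= 0x13F4


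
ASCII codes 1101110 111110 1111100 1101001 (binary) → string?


Codes (binary): 1101110 111110 1111100 1101001
Per-code ASCII lookup:
  1101110 = 110  (range 97-122: lowercase, 110 - 97 = 13) → 'n'
  111110 = 62  (special character) → '>'
  1111100 = 124  (special character) → '|'
  1101001 = 105  (range 97-122: lowercase, 105 - 97 = 8) → 'i'
= 'n>|i'


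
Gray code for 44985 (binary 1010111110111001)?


Binary: 1010111110111001
Gray code: G = B XOR (B >> 1)
B >> 1 = 0101011111011100
1010111110111001 XOR 0101011111011100:
  1 XOR 0 = 1
  0 XOR 1 = 1
  1 XOR 0 = 1
  0 XOR 1 = 1
  1 XOR 0 = 1
  1 XOR 1 = 0
  1 XOR 1 = 0
  1 XOR 1 = 0
  1 XOR 1 = 0
  0 XOR 1 = 1
  1 XOR 0 = 1
  1 XOR 1 = 0
  1 XOR 1 = 0
  0 XOR 1 = 1
  0 XOR 0 = 0
  1 XOR 0 = 1
= 1111100001100101


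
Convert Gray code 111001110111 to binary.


Gray code: 111001110111
MSB stays the same: 1
Each subsequent bit = prev_binary XOR current_gray:
  B[1] = 1 XOR 1 = 0
  B[2] = 0 XOR 1 = 1
  B[3] = 1 XOR 0 = 1
  B[4] = 1 XOR 0 = 1
  B[5] = 1 XOR 1 = 0
  B[6] = 0 XOR 1 = 1
  B[7] = 1 XOR 1 = 0
  B[8] = 0 XOR 0 = 0
  B[9] = 0 XOR 1 = 1
  B[10] = 1 XOR 1 = 0
  B[11] = 0 XOR 1 = 1
= 101110100101 (2981 decimal)


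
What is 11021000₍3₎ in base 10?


Positional values (base 3):
  0 × 3^0 = 0 × 1 = 0
  0 × 3^1 = 0 × 3 = 0
  0 × 3^2 = 0 × 9 = 0
  1 × 3^3 = 1 × 27 = 27
  2 × 3^4 = 2 × 81 = 162
  0 × 3^5 = 0 × 243 = 0
  1 × 3^6 = 1 × 729 = 729
  1 × 3^7 = 1 × 2187 = 2187
Sum = 0 + 0 + 0 + 27 + 162 + 0 + 729 + 2187
= 3105


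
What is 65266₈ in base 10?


Positional values:
Position 0: 6 × 8^0 = 6
Position 1: 6 × 8^1 = 48
Position 2: 2 × 8^2 = 128
Position 3: 5 × 8^3 = 2560
Position 4: 6 × 8^4 = 24576
Sum = 6 + 48 + 128 + 2560 + 24576
= 27318


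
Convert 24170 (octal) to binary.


Each octal digit → 3 binary bits:
  2 = 010
  4 = 100
  1 = 001
  7 = 111
  0 = 000
Concatenate: 010 100 001 111 000
= 010100001111000


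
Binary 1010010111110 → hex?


Group into 4-bit nibbles: 0001010010111110
  0001 = 1
  0100 = 4
  1011 = B
  1110 = E
= 0x14BE


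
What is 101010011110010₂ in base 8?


Group into 3-bit groups: 101010011110010
  101 = 5
  010 = 2
  011 = 3
  110 = 6
  010 = 2
= 0o52362


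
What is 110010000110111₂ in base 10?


Positional values:
Bit 0: 1 × 2^0 = 1
Bit 1: 1 × 2^1 = 2
Bit 2: 1 × 2^2 = 4
Bit 4: 1 × 2^4 = 16
Bit 5: 1 × 2^5 = 32
Bit 10: 1 × 2^10 = 1024
Bit 13: 1 × 2^13 = 8192
Bit 14: 1 × 2^14 = 16384
Sum = 1 + 2 + 4 + 16 + 32 + 1024 + 8192 + 16384
= 25655


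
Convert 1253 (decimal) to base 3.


Divide by 3 repeatedly:
1253 ÷ 3 = 417 remainder 2
417 ÷ 3 = 139 remainder 0
139 ÷ 3 = 46 remainder 1
46 ÷ 3 = 15 remainder 1
15 ÷ 3 = 5 remainder 0
5 ÷ 3 = 1 remainder 2
1 ÷ 3 = 0 remainder 1
Reading remainders bottom-up:
= 1201102


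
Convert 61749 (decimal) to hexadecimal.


Divide by 16 repeatedly:
61749 ÷ 16 = 3859 remainder 5 (5)
3859 ÷ 16 = 241 remainder 3 (3)
241 ÷ 16 = 15 remainder 1 (1)
15 ÷ 16 = 0 remainder 15 (F)
Reading remainders bottom-up:
= 0xF135


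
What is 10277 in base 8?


Divide by 8 repeatedly:
10277 ÷ 8 = 1284 remainder 5
1284 ÷ 8 = 160 remainder 4
160 ÷ 8 = 20 remainder 0
20 ÷ 8 = 2 remainder 4
2 ÷ 8 = 0 remainder 2
Reading remainders bottom-up:
= 0o24045


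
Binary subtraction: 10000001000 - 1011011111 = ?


Align and subtract column by column (LSB to MSB, borrowing when needed):
  10000001000
- 01011011111
  -----------
  col 0: (0 - 0 borrow-in) - 1 → borrow from next column: (0+2) - 1 = 1, borrow out 1
  col 1: (0 - 1 borrow-in) - 1 → borrow from next column: (-1+2) - 1 = 0, borrow out 1
  col 2: (0 - 1 borrow-in) - 1 → borrow from next column: (-1+2) - 1 = 0, borrow out 1
  col 3: (1 - 1 borrow-in) - 1 → borrow from next column: (0+2) - 1 = 1, borrow out 1
  col 4: (0 - 1 borrow-in) - 1 → borrow from next column: (-1+2) - 1 = 0, borrow out 1
  col 5: (0 - 1 borrow-in) - 0 → borrow from next column: (-1+2) - 0 = 1, borrow out 1
  col 6: (0 - 1 borrow-in) - 1 → borrow from next column: (-1+2) - 1 = 0, borrow out 1
  col 7: (0 - 1 borrow-in) - 1 → borrow from next column: (-1+2) - 1 = 0, borrow out 1
  col 8: (0 - 1 borrow-in) - 0 → borrow from next column: (-1+2) - 0 = 1, borrow out 1
  col 9: (0 - 1 borrow-in) - 1 → borrow from next column: (-1+2) - 1 = 0, borrow out 1
  col 10: (1 - 1 borrow-in) - 0 → 0 - 0 = 0, borrow out 0
Reading bits MSB→LSB: 00100101001
Strip leading zeros: 100101001
= 100101001


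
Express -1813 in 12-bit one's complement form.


Original: 011100010101
Invert all bits:
  bit 0: 0 → 1
  bit 1: 1 → 0
  bit 2: 1 → 0
  bit 3: 1 → 0
  bit 4: 0 → 1
  bit 5: 0 → 1
  bit 6: 0 → 1
  bit 7: 1 → 0
  bit 8: 0 → 1
  bit 9: 1 → 0
  bit 10: 0 → 1
  bit 11: 1 → 0
= 100011101010


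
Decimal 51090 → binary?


Divide by 2 repeatedly:
51090 ÷ 2 = 25545 remainder 0
25545 ÷ 2 = 12772 remainder 1
12772 ÷ 2 = 6386 remainder 0
6386 ÷ 2 = 3193 remainder 0
3193 ÷ 2 = 1596 remainder 1
1596 ÷ 2 = 798 remainder 0
798 ÷ 2 = 399 remainder 0
399 ÷ 2 = 199 remainder 1
199 ÷ 2 = 99 remainder 1
99 ÷ 2 = 49 remainder 1
49 ÷ 2 = 24 remainder 1
24 ÷ 2 = 12 remainder 0
12 ÷ 2 = 6 remainder 0
6 ÷ 2 = 3 remainder 0
3 ÷ 2 = 1 remainder 1
1 ÷ 2 = 0 remainder 1
Reading remainders bottom-up:
= 1100011110010010


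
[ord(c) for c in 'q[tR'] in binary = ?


String: 'q[tR'  (4 characters)
Per-character ASCII lookup:
  'q': lowercase starts at 97: 'q' = 97 + 16 = 113 → 1110001
  '[': special character: '[' = 91 → 1011011
  't': lowercase starts at 97: 't' = 97 + 19 = 116 → 1110100
  'R': uppercase starts at 65: 'R' = 65 + 17 = 82 → 1010010
= 1110001 1011011 1110100 1010010


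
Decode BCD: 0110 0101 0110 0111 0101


Each 4-bit group → digit:
  0110 → 6
  0101 → 5
  0110 → 6
  0111 → 7
  0101 → 5
= 65675


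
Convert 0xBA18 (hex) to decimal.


Positional values:
Position 0: 8 × 16^0 = 8 × 1 = 8
Position 1: 1 × 16^1 = 1 × 16 = 16
Position 2: A × 16^2 = 10 × 256 = 2560
Position 3: B × 16^3 = 11 × 4096 = 45056
Sum = 8 + 16 + 2560 + 45056
= 47640


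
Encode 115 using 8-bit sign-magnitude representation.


Sign bit: 0 (positive)
Magnitude: 115 = 1110011
= 01110011


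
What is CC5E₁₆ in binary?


Each hex digit → 4 binary bits:
  C = 1100
  C = 1100
  5 = 0101
  E = 1110
Concatenate: 1100 1100 0101 1110
= 1100110001011110


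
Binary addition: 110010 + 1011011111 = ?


Align and add column by column (LSB to MSB, carry propagating):
  00000110010
+ 01011011111
  -----------
  col 0: 0 + 1 + 0 (carry in) = 1 → bit 1, carry out 0
  col 1: 1 + 1 + 0 (carry in) = 2 → bit 0, carry out 1
  col 2: 0 + 1 + 1 (carry in) = 2 → bit 0, carry out 1
  col 3: 0 + 1 + 1 (carry in) = 2 → bit 0, carry out 1
  col 4: 1 + 1 + 1 (carry in) = 3 → bit 1, carry out 1
  col 5: 1 + 0 + 1 (carry in) = 2 → bit 0, carry out 1
  col 6: 0 + 1 + 1 (carry in) = 2 → bit 0, carry out 1
  col 7: 0 + 1 + 1 (carry in) = 2 → bit 0, carry out 1
  col 8: 0 + 0 + 1 (carry in) = 1 → bit 1, carry out 0
  col 9: 0 + 1 + 0 (carry in) = 1 → bit 1, carry out 0
  col 10: 0 + 0 + 0 (carry in) = 0 → bit 0, carry out 0
Reading bits MSB→LSB: 01100010001
Strip leading zeros: 1100010001
= 1100010001


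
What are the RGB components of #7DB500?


Hex: #7DB500
R = 7D₁₆ = 125
G = B5₁₆ = 181
B = 00₁₆ = 0
= RGB(125, 181, 0)


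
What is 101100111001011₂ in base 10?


Positional values:
Bit 0: 1 × 2^0 = 1
Bit 1: 1 × 2^1 = 2
Bit 3: 1 × 2^3 = 8
Bit 6: 1 × 2^6 = 64
Bit 7: 1 × 2^7 = 128
Bit 8: 1 × 2^8 = 256
Bit 11: 1 × 2^11 = 2048
Bit 12: 1 × 2^12 = 4096
Bit 14: 1 × 2^14 = 16384
Sum = 1 + 2 + 8 + 64 + 128 + 256 + 2048 + 4096 + 16384
= 22987


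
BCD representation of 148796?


Each digit → 4-bit binary:
  1 → 0001
  4 → 0100
  8 → 1000
  7 → 0111
  9 → 1001
  6 → 0110
= 0001 0100 1000 0111 1001 0110


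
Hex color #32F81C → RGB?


Hex: #32F81C
R = 32₁₆ = 50
G = F8₁₆ = 248
B = 1C₁₆ = 28
= RGB(50, 248, 28)


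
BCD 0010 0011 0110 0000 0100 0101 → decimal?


Each 4-bit group → digit:
  0010 → 2
  0011 → 3
  0110 → 6
  0000 → 0
  0100 → 4
  0101 → 5
= 236045


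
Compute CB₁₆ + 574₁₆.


Align and add column by column (LSB to MSB, each column mod 16 with carry):
  00CB
+ 0574
  ----
  col 0: B(11) + 4(4) + 0 (carry in) = 15 → F(15), carry out 0
  col 1: C(12) + 7(7) + 0 (carry in) = 19 → 3(3), carry out 1
  col 2: 0(0) + 5(5) + 1 (carry in) = 6 → 6(6), carry out 0
  col 3: 0(0) + 0(0) + 0 (carry in) = 0 → 0(0), carry out 0
Reading digits MSB→LSB: 063F
Strip leading zeros: 63F
= 0x63F


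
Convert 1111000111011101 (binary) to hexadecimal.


Group into 4-bit nibbles: 1111000111011101
  1111 = F
  0001 = 1
  1101 = D
  1101 = D
= 0xF1DD


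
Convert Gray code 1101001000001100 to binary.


Gray code: 1101001000001100
MSB stays the same: 1
Each subsequent bit = prev_binary XOR current_gray:
  B[1] = 1 XOR 1 = 0
  B[2] = 0 XOR 0 = 0
  B[3] = 0 XOR 1 = 1
  B[4] = 1 XOR 0 = 1
  B[5] = 1 XOR 0 = 1
  B[6] = 1 XOR 1 = 0
  B[7] = 0 XOR 0 = 0
  B[8] = 0 XOR 0 = 0
  B[9] = 0 XOR 0 = 0
  B[10] = 0 XOR 0 = 0
  B[11] = 0 XOR 0 = 0
  B[12] = 0 XOR 1 = 1
  B[13] = 1 XOR 1 = 0
  B[14] = 0 XOR 0 = 0
  B[15] = 0 XOR 0 = 0
= 1001110000001000 (39944 decimal)


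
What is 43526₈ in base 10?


Positional values:
Position 0: 6 × 8^0 = 6
Position 1: 2 × 8^1 = 16
Position 2: 5 × 8^2 = 320
Position 3: 3 × 8^3 = 1536
Position 4: 4 × 8^4 = 16384
Sum = 6 + 16 + 320 + 1536 + 16384
= 18262


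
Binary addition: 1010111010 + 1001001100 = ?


Align and add column by column (LSB to MSB, carry propagating):
  01010111010
+ 01001001100
  -----------
  col 0: 0 + 0 + 0 (carry in) = 0 → bit 0, carry out 0
  col 1: 1 + 0 + 0 (carry in) = 1 → bit 1, carry out 0
  col 2: 0 + 1 + 0 (carry in) = 1 → bit 1, carry out 0
  col 3: 1 + 1 + 0 (carry in) = 2 → bit 0, carry out 1
  col 4: 1 + 0 + 1 (carry in) = 2 → bit 0, carry out 1
  col 5: 1 + 0 + 1 (carry in) = 2 → bit 0, carry out 1
  col 6: 0 + 1 + 1 (carry in) = 2 → bit 0, carry out 1
  col 7: 1 + 0 + 1 (carry in) = 2 → bit 0, carry out 1
  col 8: 0 + 0 + 1 (carry in) = 1 → bit 1, carry out 0
  col 9: 1 + 1 + 0 (carry in) = 2 → bit 0, carry out 1
  col 10: 0 + 0 + 1 (carry in) = 1 → bit 1, carry out 0
Reading bits MSB→LSB: 10100000110
Strip leading zeros: 10100000110
= 10100000110


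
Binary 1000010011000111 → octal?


Group into 3-bit groups: 001000010011000111
  001 = 1
  000 = 0
  010 = 2
  011 = 3
  000 = 0
  111 = 7
= 0o102307


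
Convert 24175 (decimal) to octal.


Divide by 8 repeatedly:
24175 ÷ 8 = 3021 remainder 7
3021 ÷ 8 = 377 remainder 5
377 ÷ 8 = 47 remainder 1
47 ÷ 8 = 5 remainder 7
5 ÷ 8 = 0 remainder 5
Reading remainders bottom-up:
= 0o57157


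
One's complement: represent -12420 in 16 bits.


Original: 0011000010000100
Invert all bits:
  bit 0: 0 → 1
  bit 1: 0 → 1
  bit 2: 1 → 0
  bit 3: 1 → 0
  bit 4: 0 → 1
  bit 5: 0 → 1
  bit 6: 0 → 1
  bit 7: 0 → 1
  bit 8: 1 → 0
  bit 9: 0 → 1
  bit 10: 0 → 1
  bit 11: 0 → 1
  bit 12: 0 → 1
  bit 13: 1 → 0
  bit 14: 0 → 1
  bit 15: 0 → 1
= 1100111101111011


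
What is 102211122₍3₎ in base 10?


Positional values (base 3):
  2 × 3^0 = 2 × 1 = 2
  2 × 3^1 = 2 × 3 = 6
  1 × 3^2 = 1 × 9 = 9
  1 × 3^3 = 1 × 27 = 27
  1 × 3^4 = 1 × 81 = 81
  2 × 3^5 = 2 × 243 = 486
  2 × 3^6 = 2 × 729 = 1458
  0 × 3^7 = 0 × 2187 = 0
  1 × 3^8 = 1 × 6561 = 6561
Sum = 2 + 6 + 9 + 27 + 81 + 486 + 1458 + 0 + 6561
= 8630


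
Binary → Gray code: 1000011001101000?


Binary: 1000011001101000
Gray code: G = B XOR (B >> 1)
B >> 1 = 0100001100110100
1000011001101000 XOR 0100001100110100:
  1 XOR 0 = 1
  0 XOR 1 = 1
  0 XOR 0 = 0
  0 XOR 0 = 0
  0 XOR 0 = 0
  1 XOR 0 = 1
  1 XOR 1 = 0
  0 XOR 1 = 1
  0 XOR 0 = 0
  1 XOR 0 = 1
  1 XOR 1 = 0
  0 XOR 1 = 1
  1 XOR 0 = 1
  0 XOR 1 = 1
  0 XOR 0 = 0
  0 XOR 0 = 0
= 1100010101011100


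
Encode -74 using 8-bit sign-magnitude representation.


Sign bit: 1 (negative)
Magnitude: 74 = 1001010
= 11001010


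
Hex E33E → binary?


Each hex digit → 4 binary bits:
  E = 1110
  3 = 0011
  3 = 0011
  E = 1110
Concatenate: 1110 0011 0011 1110
= 1110001100111110


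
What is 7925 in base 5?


Divide by 5 repeatedly:
7925 ÷ 5 = 1585 remainder 0
1585 ÷ 5 = 317 remainder 0
317 ÷ 5 = 63 remainder 2
63 ÷ 5 = 12 remainder 3
12 ÷ 5 = 2 remainder 2
2 ÷ 5 = 0 remainder 2
Reading remainders bottom-up:
= 223200


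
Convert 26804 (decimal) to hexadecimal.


Divide by 16 repeatedly:
26804 ÷ 16 = 1675 remainder 4 (4)
1675 ÷ 16 = 104 remainder 11 (B)
104 ÷ 16 = 6 remainder 8 (8)
6 ÷ 16 = 0 remainder 6 (6)
Reading remainders bottom-up:
= 0x68B4


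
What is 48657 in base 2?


Divide by 2 repeatedly:
48657 ÷ 2 = 24328 remainder 1
24328 ÷ 2 = 12164 remainder 0
12164 ÷ 2 = 6082 remainder 0
6082 ÷ 2 = 3041 remainder 0
3041 ÷ 2 = 1520 remainder 1
1520 ÷ 2 = 760 remainder 0
760 ÷ 2 = 380 remainder 0
380 ÷ 2 = 190 remainder 0
190 ÷ 2 = 95 remainder 0
95 ÷ 2 = 47 remainder 1
47 ÷ 2 = 23 remainder 1
23 ÷ 2 = 11 remainder 1
11 ÷ 2 = 5 remainder 1
5 ÷ 2 = 2 remainder 1
2 ÷ 2 = 1 remainder 0
1 ÷ 2 = 0 remainder 1
Reading remainders bottom-up:
= 1011111000010001


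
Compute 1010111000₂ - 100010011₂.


Align and subtract column by column (LSB to MSB, borrowing when needed):
  1010111000
- 0100010011
  ----------
  col 0: (0 - 0 borrow-in) - 1 → borrow from next column: (0+2) - 1 = 1, borrow out 1
  col 1: (0 - 1 borrow-in) - 1 → borrow from next column: (-1+2) - 1 = 0, borrow out 1
  col 2: (0 - 1 borrow-in) - 0 → borrow from next column: (-1+2) - 0 = 1, borrow out 1
  col 3: (1 - 1 borrow-in) - 0 → 0 - 0 = 0, borrow out 0
  col 4: (1 - 0 borrow-in) - 1 → 1 - 1 = 0, borrow out 0
  col 5: (1 - 0 borrow-in) - 0 → 1 - 0 = 1, borrow out 0
  col 6: (0 - 0 borrow-in) - 0 → 0 - 0 = 0, borrow out 0
  col 7: (1 - 0 borrow-in) - 0 → 1 - 0 = 1, borrow out 0
  col 8: (0 - 0 borrow-in) - 1 → borrow from next column: (0+2) - 1 = 1, borrow out 1
  col 9: (1 - 1 borrow-in) - 0 → 0 - 0 = 0, borrow out 0
Reading bits MSB→LSB: 0110100101
Strip leading zeros: 110100101
= 110100101


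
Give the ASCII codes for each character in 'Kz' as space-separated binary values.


String: 'Kz'  (2 characters)
Per-character ASCII lookup:
  'K': uppercase starts at 65: 'K' = 65 + 10 = 75 → 1001011
  'z': lowercase starts at 97: 'z' = 97 + 25 = 122 → 1111010
= 1001011 1111010


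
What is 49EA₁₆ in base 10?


Positional values:
Position 0: A × 16^0 = 10 × 1 = 10
Position 1: E × 16^1 = 14 × 16 = 224
Position 2: 9 × 16^2 = 9 × 256 = 2304
Position 3: 4 × 16^3 = 4 × 4096 = 16384
Sum = 10 + 224 + 2304 + 16384
= 18922


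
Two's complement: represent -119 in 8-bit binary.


Original: 01110111
Step 1 - Invert all bits: 10001000
Step 2 - Add 1: 10001000 + 1
= 10001001 (represents -119)


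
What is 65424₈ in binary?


Each octal digit → 3 binary bits:
  6 = 110
  5 = 101
  4 = 100
  2 = 010
  4 = 100
Concatenate: 110 101 100 010 100
= 110101100010100


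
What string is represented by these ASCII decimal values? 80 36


Codes (decimal): 80 36
Per-code ASCII lookup:
  80  (range 65-90: uppercase, 80 - 65 = 15) → 'P'
  36  (special character) → '$'
= 'P$'


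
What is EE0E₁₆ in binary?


Each hex digit → 4 binary bits:
  E = 1110
  E = 1110
  0 = 0000
  E = 1110
Concatenate: 1110 1110 0000 1110
= 1110111000001110


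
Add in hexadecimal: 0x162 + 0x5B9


Align and add column by column (LSB to MSB, each column mod 16 with carry):
  0162
+ 05B9
  ----
  col 0: 2(2) + 9(9) + 0 (carry in) = 11 → B(11), carry out 0
  col 1: 6(6) + B(11) + 0 (carry in) = 17 → 1(1), carry out 1
  col 2: 1(1) + 5(5) + 1 (carry in) = 7 → 7(7), carry out 0
  col 3: 0(0) + 0(0) + 0 (carry in) = 0 → 0(0), carry out 0
Reading digits MSB→LSB: 071B
Strip leading zeros: 71B
= 0x71B


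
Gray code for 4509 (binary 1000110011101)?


Binary: 1000110011101
Gray code: G = B XOR (B >> 1)
B >> 1 = 0100011001110
1000110011101 XOR 0100011001110:
  1 XOR 0 = 1
  0 XOR 1 = 1
  0 XOR 0 = 0
  0 XOR 0 = 0
  1 XOR 0 = 1
  1 XOR 1 = 0
  0 XOR 1 = 1
  0 XOR 0 = 0
  1 XOR 0 = 1
  1 XOR 1 = 0
  1 XOR 1 = 0
  0 XOR 1 = 1
  1 XOR 0 = 1
= 1100101010011


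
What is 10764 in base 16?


Divide by 16 repeatedly:
10764 ÷ 16 = 672 remainder 12 (C)
672 ÷ 16 = 42 remainder 0 (0)
42 ÷ 16 = 2 remainder 10 (A)
2 ÷ 16 = 0 remainder 2 (2)
Reading remainders bottom-up:
= 0x2A0C


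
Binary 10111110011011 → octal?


Group into 3-bit groups: 010111110011011
  010 = 2
  111 = 7
  110 = 6
  011 = 3
  011 = 3
= 0o27633


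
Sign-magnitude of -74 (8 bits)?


Sign bit: 1 (negative)
Magnitude: 74 = 1001010
= 11001010


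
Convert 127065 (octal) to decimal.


Positional values:
Position 0: 5 × 8^0 = 5
Position 1: 6 × 8^1 = 48
Position 2: 0 × 8^2 = 0
Position 3: 7 × 8^3 = 3584
Position 4: 2 × 8^4 = 8192
Position 5: 1 × 8^5 = 32768
Sum = 5 + 48 + 0 + 3584 + 8192 + 32768
= 44597


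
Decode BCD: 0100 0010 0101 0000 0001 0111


Each 4-bit group → digit:
  0100 → 4
  0010 → 2
  0101 → 5
  0000 → 0
  0001 → 1
  0111 → 7
= 425017


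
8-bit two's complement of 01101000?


Original: 01101000
Step 1 - Invert all bits: 10010111
Step 2 - Add 1: 10010111 + 1
= 10011000 (represents -104)


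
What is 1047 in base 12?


Divide by 12 repeatedly:
1047 ÷ 12 = 87 remainder 3
87 ÷ 12 = 7 remainder 3
7 ÷ 12 = 0 remainder 7
Reading remainders bottom-up:
= 733


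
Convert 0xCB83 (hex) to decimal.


Positional values:
Position 0: 3 × 16^0 = 3 × 1 = 3
Position 1: 8 × 16^1 = 8 × 16 = 128
Position 2: B × 16^2 = 11 × 256 = 2816
Position 3: C × 16^3 = 12 × 4096 = 49152
Sum = 3 + 128 + 2816 + 49152
= 52099


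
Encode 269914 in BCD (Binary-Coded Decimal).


Each digit → 4-bit binary:
  2 → 0010
  6 → 0110
  9 → 1001
  9 → 1001
  1 → 0001
  4 → 0100
= 0010 0110 1001 1001 0001 0100


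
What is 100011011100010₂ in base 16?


Group into 4-bit nibbles: 0100011011100010
  0100 = 4
  0110 = 6
  1110 = E
  0010 = 2
= 0x46E2


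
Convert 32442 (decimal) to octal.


Divide by 8 repeatedly:
32442 ÷ 8 = 4055 remainder 2
4055 ÷ 8 = 506 remainder 7
506 ÷ 8 = 63 remainder 2
63 ÷ 8 = 7 remainder 7
7 ÷ 8 = 0 remainder 7
Reading remainders bottom-up:
= 0o77272


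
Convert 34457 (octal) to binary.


Each octal digit → 3 binary bits:
  3 = 011
  4 = 100
  4 = 100
  5 = 101
  7 = 111
Concatenate: 011 100 100 101 111
= 011100100101111


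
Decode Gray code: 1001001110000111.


Gray code: 1001001110000111
MSB stays the same: 1
Each subsequent bit = prev_binary XOR current_gray:
  B[1] = 1 XOR 0 = 1
  B[2] = 1 XOR 0 = 1
  B[3] = 1 XOR 1 = 0
  B[4] = 0 XOR 0 = 0
  B[5] = 0 XOR 0 = 0
  B[6] = 0 XOR 1 = 1
  B[7] = 1 XOR 1 = 0
  B[8] = 0 XOR 1 = 1
  B[9] = 1 XOR 0 = 1
  B[10] = 1 XOR 0 = 1
  B[11] = 1 XOR 0 = 1
  B[12] = 1 XOR 0 = 1
  B[13] = 1 XOR 1 = 0
  B[14] = 0 XOR 1 = 1
  B[15] = 1 XOR 1 = 0
= 1110001011111010 (58106 decimal)


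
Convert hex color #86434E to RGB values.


Hex: #86434E
R = 86₁₆ = 134
G = 43₁₆ = 67
B = 4E₁₆ = 78
= RGB(134, 67, 78)


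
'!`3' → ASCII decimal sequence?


String: '!`3'  (3 characters)
Per-character ASCII lookup:
  '!': special character: '!' = 33
  '`': special character: '`' = 96
  '3': digits start at 48: '3' = 48 + 3 = 51
= 33 96 51


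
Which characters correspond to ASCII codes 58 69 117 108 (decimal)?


Codes (decimal): 58 69 117 108
Per-code ASCII lookup:
  58  (special character) → ':'
  69  (range 65-90: uppercase, 69 - 65 = 4) → 'E'
  117  (range 97-122: lowercase, 117 - 97 = 20) → 'u'
  108  (range 97-122: lowercase, 108 - 97 = 11) → 'l'
= ':Eul'


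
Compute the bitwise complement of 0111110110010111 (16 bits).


Original: 0111110110010111
Invert all bits:
  bit 0: 0 → 1
  bit 1: 1 → 0
  bit 2: 1 → 0
  bit 3: 1 → 0
  bit 4: 1 → 0
  bit 5: 1 → 0
  bit 6: 0 → 1
  bit 7: 1 → 0
  bit 8: 1 → 0
  bit 9: 0 → 1
  bit 10: 0 → 1
  bit 11: 1 → 0
  bit 12: 0 → 1
  bit 13: 1 → 0
  bit 14: 1 → 0
  bit 15: 1 → 0
= 1000001001101000


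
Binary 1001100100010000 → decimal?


Positional values:
Bit 4: 1 × 2^4 = 16
Bit 8: 1 × 2^8 = 256
Bit 11: 1 × 2^11 = 2048
Bit 12: 1 × 2^12 = 4096
Bit 15: 1 × 2^15 = 32768
Sum = 16 + 256 + 2048 + 4096 + 32768
= 39184


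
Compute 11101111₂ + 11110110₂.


Align and add column by column (LSB to MSB, carry propagating):
  011101111
+ 011110110
  ---------
  col 0: 1 + 0 + 0 (carry in) = 1 → bit 1, carry out 0
  col 1: 1 + 1 + 0 (carry in) = 2 → bit 0, carry out 1
  col 2: 1 + 1 + 1 (carry in) = 3 → bit 1, carry out 1
  col 3: 1 + 0 + 1 (carry in) = 2 → bit 0, carry out 1
  col 4: 0 + 1 + 1 (carry in) = 2 → bit 0, carry out 1
  col 5: 1 + 1 + 1 (carry in) = 3 → bit 1, carry out 1
  col 6: 1 + 1 + 1 (carry in) = 3 → bit 1, carry out 1
  col 7: 1 + 1 + 1 (carry in) = 3 → bit 1, carry out 1
  col 8: 0 + 0 + 1 (carry in) = 1 → bit 1, carry out 0
Reading bits MSB→LSB: 111100101
Strip leading zeros: 111100101
= 111100101


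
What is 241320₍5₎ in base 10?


Positional values (base 5):
  0 × 5^0 = 0 × 1 = 0
  2 × 5^1 = 2 × 5 = 10
  3 × 5^2 = 3 × 25 = 75
  1 × 5^3 = 1 × 125 = 125
  4 × 5^4 = 4 × 625 = 2500
  2 × 5^5 = 2 × 3125 = 6250
Sum = 0 + 10 + 75 + 125 + 2500 + 6250
= 8960


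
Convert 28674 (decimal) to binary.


Divide by 2 repeatedly:
28674 ÷ 2 = 14337 remainder 0
14337 ÷ 2 = 7168 remainder 1
7168 ÷ 2 = 3584 remainder 0
3584 ÷ 2 = 1792 remainder 0
1792 ÷ 2 = 896 remainder 0
896 ÷ 2 = 448 remainder 0
448 ÷ 2 = 224 remainder 0
224 ÷ 2 = 112 remainder 0
112 ÷ 2 = 56 remainder 0
56 ÷ 2 = 28 remainder 0
28 ÷ 2 = 14 remainder 0
14 ÷ 2 = 7 remainder 0
7 ÷ 2 = 3 remainder 1
3 ÷ 2 = 1 remainder 1
1 ÷ 2 = 0 remainder 1
Reading remainders bottom-up:
= 111000000000010


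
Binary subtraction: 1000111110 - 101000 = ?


Align and subtract column by column (LSB to MSB, borrowing when needed):
  1000111110
- 0000101000
  ----------
  col 0: (0 - 0 borrow-in) - 0 → 0 - 0 = 0, borrow out 0
  col 1: (1 - 0 borrow-in) - 0 → 1 - 0 = 1, borrow out 0
  col 2: (1 - 0 borrow-in) - 0 → 1 - 0 = 1, borrow out 0
  col 3: (1 - 0 borrow-in) - 1 → 1 - 1 = 0, borrow out 0
  col 4: (1 - 0 borrow-in) - 0 → 1 - 0 = 1, borrow out 0
  col 5: (1 - 0 borrow-in) - 1 → 1 - 1 = 0, borrow out 0
  col 6: (0 - 0 borrow-in) - 0 → 0 - 0 = 0, borrow out 0
  col 7: (0 - 0 borrow-in) - 0 → 0 - 0 = 0, borrow out 0
  col 8: (0 - 0 borrow-in) - 0 → 0 - 0 = 0, borrow out 0
  col 9: (1 - 0 borrow-in) - 0 → 1 - 0 = 1, borrow out 0
Reading bits MSB→LSB: 1000010110
Strip leading zeros: 1000010110
= 1000010110


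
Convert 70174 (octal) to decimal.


Positional values:
Position 0: 4 × 8^0 = 4
Position 1: 7 × 8^1 = 56
Position 2: 1 × 8^2 = 64
Position 3: 0 × 8^3 = 0
Position 4: 7 × 8^4 = 28672
Sum = 4 + 56 + 64 + 0 + 28672
= 28796


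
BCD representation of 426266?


Each digit → 4-bit binary:
  4 → 0100
  2 → 0010
  6 → 0110
  2 → 0010
  6 → 0110
  6 → 0110
= 0100 0010 0110 0010 0110 0110


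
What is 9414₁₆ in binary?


Each hex digit → 4 binary bits:
  9 = 1001
  4 = 0100
  1 = 0001
  4 = 0100
Concatenate: 1001 0100 0001 0100
= 1001010000010100


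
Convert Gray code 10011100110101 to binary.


Gray code: 10011100110101
MSB stays the same: 1
Each subsequent bit = prev_binary XOR current_gray:
  B[1] = 1 XOR 0 = 1
  B[2] = 1 XOR 0 = 1
  B[3] = 1 XOR 1 = 0
  B[4] = 0 XOR 1 = 1
  B[5] = 1 XOR 1 = 0
  B[6] = 0 XOR 0 = 0
  B[7] = 0 XOR 0 = 0
  B[8] = 0 XOR 1 = 1
  B[9] = 1 XOR 1 = 0
  B[10] = 0 XOR 0 = 0
  B[11] = 0 XOR 1 = 1
  B[12] = 1 XOR 0 = 1
  B[13] = 1 XOR 1 = 0
= 11101000100110 (14886 decimal)


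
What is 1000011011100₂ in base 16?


Group into 4-bit nibbles: 0001000011011100
  0001 = 1
  0000 = 0
  1101 = D
  1100 = C
= 0x10DC


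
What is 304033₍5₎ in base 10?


Positional values (base 5):
  3 × 5^0 = 3 × 1 = 3
  3 × 5^1 = 3 × 5 = 15
  0 × 5^2 = 0 × 25 = 0
  4 × 5^3 = 4 × 125 = 500
  0 × 5^4 = 0 × 625 = 0
  3 × 5^5 = 3 × 3125 = 9375
Sum = 3 + 15 + 0 + 500 + 0 + 9375
= 9893


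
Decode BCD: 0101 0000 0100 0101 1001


Each 4-bit group → digit:
  0101 → 5
  0000 → 0
  0100 → 4
  0101 → 5
  1001 → 9
= 50459


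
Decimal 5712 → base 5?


Divide by 5 repeatedly:
5712 ÷ 5 = 1142 remainder 2
1142 ÷ 5 = 228 remainder 2
228 ÷ 5 = 45 remainder 3
45 ÷ 5 = 9 remainder 0
9 ÷ 5 = 1 remainder 4
1 ÷ 5 = 0 remainder 1
Reading remainders bottom-up:
= 140322


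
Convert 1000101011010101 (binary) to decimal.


Positional values:
Bit 0: 1 × 2^0 = 1
Bit 2: 1 × 2^2 = 4
Bit 4: 1 × 2^4 = 16
Bit 6: 1 × 2^6 = 64
Bit 7: 1 × 2^7 = 128
Bit 9: 1 × 2^9 = 512
Bit 11: 1 × 2^11 = 2048
Bit 15: 1 × 2^15 = 32768
Sum = 1 + 4 + 16 + 64 + 128 + 512 + 2048 + 32768
= 35541


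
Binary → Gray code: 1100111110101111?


Binary: 1100111110101111
Gray code: G = B XOR (B >> 1)
B >> 1 = 0110011111010111
1100111110101111 XOR 0110011111010111:
  1 XOR 0 = 1
  1 XOR 1 = 0
  0 XOR 1 = 1
  0 XOR 0 = 0
  1 XOR 0 = 1
  1 XOR 1 = 0
  1 XOR 1 = 0
  1 XOR 1 = 0
  1 XOR 1 = 0
  0 XOR 1 = 1
  1 XOR 0 = 1
  0 XOR 1 = 1
  1 XOR 0 = 1
  1 XOR 1 = 0
  1 XOR 1 = 0
  1 XOR 1 = 0
= 1010100001111000


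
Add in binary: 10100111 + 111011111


Align and add column by column (LSB to MSB, carry propagating):
  0010100111
+ 0111011111
  ----------
  col 0: 1 + 1 + 0 (carry in) = 2 → bit 0, carry out 1
  col 1: 1 + 1 + 1 (carry in) = 3 → bit 1, carry out 1
  col 2: 1 + 1 + 1 (carry in) = 3 → bit 1, carry out 1
  col 3: 0 + 1 + 1 (carry in) = 2 → bit 0, carry out 1
  col 4: 0 + 1 + 1 (carry in) = 2 → bit 0, carry out 1
  col 5: 1 + 0 + 1 (carry in) = 2 → bit 0, carry out 1
  col 6: 0 + 1 + 1 (carry in) = 2 → bit 0, carry out 1
  col 7: 1 + 1 + 1 (carry in) = 3 → bit 1, carry out 1
  col 8: 0 + 1 + 1 (carry in) = 2 → bit 0, carry out 1
  col 9: 0 + 0 + 1 (carry in) = 1 → bit 1, carry out 0
Reading bits MSB→LSB: 1010000110
Strip leading zeros: 1010000110
= 1010000110


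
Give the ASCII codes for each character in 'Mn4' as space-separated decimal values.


String: 'Mn4'  (3 characters)
Per-character ASCII lookup:
  'M': uppercase starts at 65: 'M' = 65 + 12 = 77
  'n': lowercase starts at 97: 'n' = 97 + 13 = 110
  '4': digits start at 48: '4' = 48 + 4 = 52
= 77 110 52


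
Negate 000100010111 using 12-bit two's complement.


Original: 000100010111
Step 1 - Invert all bits: 111011101000
Step 2 - Add 1: 111011101000 + 1
= 111011101001 (represents -279)


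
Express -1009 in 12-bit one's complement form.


Original: 001111110001
Invert all bits:
  bit 0: 0 → 1
  bit 1: 0 → 1
  bit 2: 1 → 0
  bit 3: 1 → 0
  bit 4: 1 → 0
  bit 5: 1 → 0
  bit 6: 1 → 0
  bit 7: 1 → 0
  bit 8: 0 → 1
  bit 9: 0 → 1
  bit 10: 0 → 1
  bit 11: 1 → 0
= 110000001110


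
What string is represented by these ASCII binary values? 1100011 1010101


Codes (binary): 1100011 1010101
Per-code ASCII lookup:
  1100011 = 99  (range 97-122: lowercase, 99 - 97 = 2) → 'c'
  1010101 = 85  (range 65-90: uppercase, 85 - 65 = 20) → 'U'
= 'cU'


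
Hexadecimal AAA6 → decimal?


Positional values:
Position 0: 6 × 16^0 = 6 × 1 = 6
Position 1: A × 16^1 = 10 × 16 = 160
Position 2: A × 16^2 = 10 × 256 = 2560
Position 3: A × 16^3 = 10 × 4096 = 40960
Sum = 6 + 160 + 2560 + 40960
= 43686


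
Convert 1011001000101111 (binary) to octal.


Group into 3-bit groups: 001011001000101111
  001 = 1
  011 = 3
  001 = 1
  000 = 0
  101 = 5
  111 = 7
= 0o131057


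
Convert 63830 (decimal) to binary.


Divide by 2 repeatedly:
63830 ÷ 2 = 31915 remainder 0
31915 ÷ 2 = 15957 remainder 1
15957 ÷ 2 = 7978 remainder 1
7978 ÷ 2 = 3989 remainder 0
3989 ÷ 2 = 1994 remainder 1
1994 ÷ 2 = 997 remainder 0
997 ÷ 2 = 498 remainder 1
498 ÷ 2 = 249 remainder 0
249 ÷ 2 = 124 remainder 1
124 ÷ 2 = 62 remainder 0
62 ÷ 2 = 31 remainder 0
31 ÷ 2 = 15 remainder 1
15 ÷ 2 = 7 remainder 1
7 ÷ 2 = 3 remainder 1
3 ÷ 2 = 1 remainder 1
1 ÷ 2 = 0 remainder 1
Reading remainders bottom-up:
= 1111100101010110


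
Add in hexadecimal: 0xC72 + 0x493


Align and add column by column (LSB to MSB, each column mod 16 with carry):
  0C72
+ 0493
  ----
  col 0: 2(2) + 3(3) + 0 (carry in) = 5 → 5(5), carry out 0
  col 1: 7(7) + 9(9) + 0 (carry in) = 16 → 0(0), carry out 1
  col 2: C(12) + 4(4) + 1 (carry in) = 17 → 1(1), carry out 1
  col 3: 0(0) + 0(0) + 1 (carry in) = 1 → 1(1), carry out 0
Reading digits MSB→LSB: 1105
Strip leading zeros: 1105
= 0x1105


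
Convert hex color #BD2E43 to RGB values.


Hex: #BD2E43
R = BD₁₆ = 189
G = 2E₁₆ = 46
B = 43₁₆ = 67
= RGB(189, 46, 67)


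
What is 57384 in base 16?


Divide by 16 repeatedly:
57384 ÷ 16 = 3586 remainder 8 (8)
3586 ÷ 16 = 224 remainder 2 (2)
224 ÷ 16 = 14 remainder 0 (0)
14 ÷ 16 = 0 remainder 14 (E)
Reading remainders bottom-up:
= 0xE028


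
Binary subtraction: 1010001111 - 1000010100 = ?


Align and subtract column by column (LSB to MSB, borrowing when needed):
  1010001111
- 1000010100
  ----------
  col 0: (1 - 0 borrow-in) - 0 → 1 - 0 = 1, borrow out 0
  col 1: (1 - 0 borrow-in) - 0 → 1 - 0 = 1, borrow out 0
  col 2: (1 - 0 borrow-in) - 1 → 1 - 1 = 0, borrow out 0
  col 3: (1 - 0 borrow-in) - 0 → 1 - 0 = 1, borrow out 0
  col 4: (0 - 0 borrow-in) - 1 → borrow from next column: (0+2) - 1 = 1, borrow out 1
  col 5: (0 - 1 borrow-in) - 0 → borrow from next column: (-1+2) - 0 = 1, borrow out 1
  col 6: (0 - 1 borrow-in) - 0 → borrow from next column: (-1+2) - 0 = 1, borrow out 1
  col 7: (1 - 1 borrow-in) - 0 → 0 - 0 = 0, borrow out 0
  col 8: (0 - 0 borrow-in) - 0 → 0 - 0 = 0, borrow out 0
  col 9: (1 - 0 borrow-in) - 1 → 1 - 1 = 0, borrow out 0
Reading bits MSB→LSB: 0001111011
Strip leading zeros: 1111011
= 1111011


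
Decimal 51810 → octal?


Divide by 8 repeatedly:
51810 ÷ 8 = 6476 remainder 2
6476 ÷ 8 = 809 remainder 4
809 ÷ 8 = 101 remainder 1
101 ÷ 8 = 12 remainder 5
12 ÷ 8 = 1 remainder 4
1 ÷ 8 = 0 remainder 1
Reading remainders bottom-up:
= 0o145142


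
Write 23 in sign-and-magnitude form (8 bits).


Sign bit: 0 (positive)
Magnitude: 23 = 0010111
= 00010111


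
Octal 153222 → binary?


Each octal digit → 3 binary bits:
  1 = 001
  5 = 101
  3 = 011
  2 = 010
  2 = 010
  2 = 010
Concatenate: 001 101 011 010 010 010
= 001101011010010010


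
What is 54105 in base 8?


Divide by 8 repeatedly:
54105 ÷ 8 = 6763 remainder 1
6763 ÷ 8 = 845 remainder 3
845 ÷ 8 = 105 remainder 5
105 ÷ 8 = 13 remainder 1
13 ÷ 8 = 1 remainder 5
1 ÷ 8 = 0 remainder 1
Reading remainders bottom-up:
= 0o151531


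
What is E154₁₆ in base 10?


Positional values:
Position 0: 4 × 16^0 = 4 × 1 = 4
Position 1: 5 × 16^1 = 5 × 16 = 80
Position 2: 1 × 16^2 = 1 × 256 = 256
Position 3: E × 16^3 = 14 × 4096 = 57344
Sum = 4 + 80 + 256 + 57344
= 57684


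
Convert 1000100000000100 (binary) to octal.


Group into 3-bit groups: 001000100000000100
  001 = 1
  000 = 0
  100 = 4
  000 = 0
  000 = 0
  100 = 4
= 0o104004


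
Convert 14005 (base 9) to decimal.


Positional values (base 9):
  5 × 9^0 = 5 × 1 = 5
  0 × 9^1 = 0 × 9 = 0
  0 × 9^2 = 0 × 81 = 0
  4 × 9^3 = 4 × 729 = 2916
  1 × 9^4 = 1 × 6561 = 6561
Sum = 5 + 0 + 0 + 2916 + 6561
= 9482


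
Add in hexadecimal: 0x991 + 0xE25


Align and add column by column (LSB to MSB, each column mod 16 with carry):
  0991
+ 0E25
  ----
  col 0: 1(1) + 5(5) + 0 (carry in) = 6 → 6(6), carry out 0
  col 1: 9(9) + 2(2) + 0 (carry in) = 11 → B(11), carry out 0
  col 2: 9(9) + E(14) + 0 (carry in) = 23 → 7(7), carry out 1
  col 3: 0(0) + 0(0) + 1 (carry in) = 1 → 1(1), carry out 0
Reading digits MSB→LSB: 17B6
Strip leading zeros: 17B6
= 0x17B6


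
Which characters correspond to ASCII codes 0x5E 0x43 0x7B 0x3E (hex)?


Codes (hex): 0x5E 0x43 0x7B 0x3E
Per-code ASCII lookup:
  0x5E = 94  (special character) → '^'
  0x43 = 67  (range 65-90: uppercase, 67 - 65 = 2) → 'C'
  0x7B = 123  (special character) → '{'
  0x3E = 62  (special character) → '>'
= '^C{>'


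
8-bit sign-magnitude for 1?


Sign bit: 0 (positive)
Magnitude: 1 = 0000001
= 00000001
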